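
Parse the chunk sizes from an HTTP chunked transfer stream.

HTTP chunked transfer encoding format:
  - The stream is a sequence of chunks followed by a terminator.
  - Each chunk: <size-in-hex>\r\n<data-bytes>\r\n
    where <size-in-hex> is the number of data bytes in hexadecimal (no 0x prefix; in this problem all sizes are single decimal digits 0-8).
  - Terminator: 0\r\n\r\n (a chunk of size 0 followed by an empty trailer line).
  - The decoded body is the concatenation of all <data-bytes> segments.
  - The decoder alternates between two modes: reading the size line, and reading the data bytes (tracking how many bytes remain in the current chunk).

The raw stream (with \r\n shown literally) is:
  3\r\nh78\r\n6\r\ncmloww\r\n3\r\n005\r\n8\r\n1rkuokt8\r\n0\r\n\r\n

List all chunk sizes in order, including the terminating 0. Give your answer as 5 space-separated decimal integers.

Answer: 3 6 3 8 0

Derivation:
Chunk 1: stream[0..1]='3' size=0x3=3, data at stream[3..6]='h78' -> body[0..3], body so far='h78'
Chunk 2: stream[8..9]='6' size=0x6=6, data at stream[11..17]='cmloww' -> body[3..9], body so far='h78cmloww'
Chunk 3: stream[19..20]='3' size=0x3=3, data at stream[22..25]='005' -> body[9..12], body so far='h78cmloww005'
Chunk 4: stream[27..28]='8' size=0x8=8, data at stream[30..38]='1rkuokt8' -> body[12..20], body so far='h78cmloww0051rkuokt8'
Chunk 5: stream[40..41]='0' size=0 (terminator). Final body='h78cmloww0051rkuokt8' (20 bytes)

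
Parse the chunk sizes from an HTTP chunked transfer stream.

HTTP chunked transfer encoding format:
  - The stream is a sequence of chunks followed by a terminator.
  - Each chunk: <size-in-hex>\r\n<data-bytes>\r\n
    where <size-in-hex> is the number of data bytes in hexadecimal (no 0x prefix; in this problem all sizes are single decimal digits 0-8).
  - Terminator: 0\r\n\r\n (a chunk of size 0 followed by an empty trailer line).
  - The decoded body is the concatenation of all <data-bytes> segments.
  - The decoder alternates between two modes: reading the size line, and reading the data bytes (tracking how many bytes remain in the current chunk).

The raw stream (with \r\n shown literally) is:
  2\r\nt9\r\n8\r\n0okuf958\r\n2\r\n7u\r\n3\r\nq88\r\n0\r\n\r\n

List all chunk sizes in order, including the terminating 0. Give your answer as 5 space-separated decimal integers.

Chunk 1: stream[0..1]='2' size=0x2=2, data at stream[3..5]='t9' -> body[0..2], body so far='t9'
Chunk 2: stream[7..8]='8' size=0x8=8, data at stream[10..18]='0okuf958' -> body[2..10], body so far='t90okuf958'
Chunk 3: stream[20..21]='2' size=0x2=2, data at stream[23..25]='7u' -> body[10..12], body so far='t90okuf9587u'
Chunk 4: stream[27..28]='3' size=0x3=3, data at stream[30..33]='q88' -> body[12..15], body so far='t90okuf9587uq88'
Chunk 5: stream[35..36]='0' size=0 (terminator). Final body='t90okuf9587uq88' (15 bytes)

Answer: 2 8 2 3 0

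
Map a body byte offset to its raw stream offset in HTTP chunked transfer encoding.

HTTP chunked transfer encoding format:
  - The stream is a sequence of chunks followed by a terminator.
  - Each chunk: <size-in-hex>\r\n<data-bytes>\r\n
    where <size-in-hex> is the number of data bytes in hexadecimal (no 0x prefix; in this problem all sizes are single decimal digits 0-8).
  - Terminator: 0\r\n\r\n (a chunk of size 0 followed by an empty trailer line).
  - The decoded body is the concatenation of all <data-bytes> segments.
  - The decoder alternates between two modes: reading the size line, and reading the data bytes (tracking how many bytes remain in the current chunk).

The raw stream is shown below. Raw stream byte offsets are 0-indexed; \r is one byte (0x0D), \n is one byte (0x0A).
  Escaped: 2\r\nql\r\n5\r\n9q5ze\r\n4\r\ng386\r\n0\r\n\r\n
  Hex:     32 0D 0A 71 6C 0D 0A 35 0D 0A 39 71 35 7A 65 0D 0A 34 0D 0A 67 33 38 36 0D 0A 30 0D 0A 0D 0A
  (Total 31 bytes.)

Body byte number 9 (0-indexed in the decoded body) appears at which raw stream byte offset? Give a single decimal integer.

Chunk 1: stream[0..1]='2' size=0x2=2, data at stream[3..5]='ql' -> body[0..2], body so far='ql'
Chunk 2: stream[7..8]='5' size=0x5=5, data at stream[10..15]='9q5ze' -> body[2..7], body so far='ql9q5ze'
Chunk 3: stream[17..18]='4' size=0x4=4, data at stream[20..24]='g386' -> body[7..11], body so far='ql9q5zeg386'
Chunk 4: stream[26..27]='0' size=0 (terminator). Final body='ql9q5zeg386' (11 bytes)
Body byte 9 at stream offset 22

Answer: 22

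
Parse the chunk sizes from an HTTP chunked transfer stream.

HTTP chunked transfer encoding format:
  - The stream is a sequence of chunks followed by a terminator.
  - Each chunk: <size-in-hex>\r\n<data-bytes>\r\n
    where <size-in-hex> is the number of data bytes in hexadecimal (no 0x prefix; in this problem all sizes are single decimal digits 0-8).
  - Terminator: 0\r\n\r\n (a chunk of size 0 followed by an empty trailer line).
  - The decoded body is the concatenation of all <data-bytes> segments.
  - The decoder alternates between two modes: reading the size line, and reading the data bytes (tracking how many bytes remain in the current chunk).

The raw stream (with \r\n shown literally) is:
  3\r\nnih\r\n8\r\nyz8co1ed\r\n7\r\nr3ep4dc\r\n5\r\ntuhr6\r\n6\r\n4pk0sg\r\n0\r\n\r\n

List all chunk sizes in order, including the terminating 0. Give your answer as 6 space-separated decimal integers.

Answer: 3 8 7 5 6 0

Derivation:
Chunk 1: stream[0..1]='3' size=0x3=3, data at stream[3..6]='nih' -> body[0..3], body so far='nih'
Chunk 2: stream[8..9]='8' size=0x8=8, data at stream[11..19]='yz8co1ed' -> body[3..11], body so far='nihyz8co1ed'
Chunk 3: stream[21..22]='7' size=0x7=7, data at stream[24..31]='r3ep4dc' -> body[11..18], body so far='nihyz8co1edr3ep4dc'
Chunk 4: stream[33..34]='5' size=0x5=5, data at stream[36..41]='tuhr6' -> body[18..23], body so far='nihyz8co1edr3ep4dctuhr6'
Chunk 5: stream[43..44]='6' size=0x6=6, data at stream[46..52]='4pk0sg' -> body[23..29], body so far='nihyz8co1edr3ep4dctuhr64pk0sg'
Chunk 6: stream[54..55]='0' size=0 (terminator). Final body='nihyz8co1edr3ep4dctuhr64pk0sg' (29 bytes)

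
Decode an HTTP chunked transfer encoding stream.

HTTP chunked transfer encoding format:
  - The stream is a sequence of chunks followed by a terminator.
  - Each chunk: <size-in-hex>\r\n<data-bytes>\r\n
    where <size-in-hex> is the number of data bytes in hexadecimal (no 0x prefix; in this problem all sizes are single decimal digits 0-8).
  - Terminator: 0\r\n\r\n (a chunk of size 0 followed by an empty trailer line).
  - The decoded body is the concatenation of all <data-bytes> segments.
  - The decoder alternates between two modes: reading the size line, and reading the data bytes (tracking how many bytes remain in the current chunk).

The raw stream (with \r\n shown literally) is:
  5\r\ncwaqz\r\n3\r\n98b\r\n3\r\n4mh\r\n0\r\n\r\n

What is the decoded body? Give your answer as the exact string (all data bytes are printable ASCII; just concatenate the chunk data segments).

Answer: cwaqz98b4mh

Derivation:
Chunk 1: stream[0..1]='5' size=0x5=5, data at stream[3..8]='cwaqz' -> body[0..5], body so far='cwaqz'
Chunk 2: stream[10..11]='3' size=0x3=3, data at stream[13..16]='98b' -> body[5..8], body so far='cwaqz98b'
Chunk 3: stream[18..19]='3' size=0x3=3, data at stream[21..24]='4mh' -> body[8..11], body so far='cwaqz98b4mh'
Chunk 4: stream[26..27]='0' size=0 (terminator). Final body='cwaqz98b4mh' (11 bytes)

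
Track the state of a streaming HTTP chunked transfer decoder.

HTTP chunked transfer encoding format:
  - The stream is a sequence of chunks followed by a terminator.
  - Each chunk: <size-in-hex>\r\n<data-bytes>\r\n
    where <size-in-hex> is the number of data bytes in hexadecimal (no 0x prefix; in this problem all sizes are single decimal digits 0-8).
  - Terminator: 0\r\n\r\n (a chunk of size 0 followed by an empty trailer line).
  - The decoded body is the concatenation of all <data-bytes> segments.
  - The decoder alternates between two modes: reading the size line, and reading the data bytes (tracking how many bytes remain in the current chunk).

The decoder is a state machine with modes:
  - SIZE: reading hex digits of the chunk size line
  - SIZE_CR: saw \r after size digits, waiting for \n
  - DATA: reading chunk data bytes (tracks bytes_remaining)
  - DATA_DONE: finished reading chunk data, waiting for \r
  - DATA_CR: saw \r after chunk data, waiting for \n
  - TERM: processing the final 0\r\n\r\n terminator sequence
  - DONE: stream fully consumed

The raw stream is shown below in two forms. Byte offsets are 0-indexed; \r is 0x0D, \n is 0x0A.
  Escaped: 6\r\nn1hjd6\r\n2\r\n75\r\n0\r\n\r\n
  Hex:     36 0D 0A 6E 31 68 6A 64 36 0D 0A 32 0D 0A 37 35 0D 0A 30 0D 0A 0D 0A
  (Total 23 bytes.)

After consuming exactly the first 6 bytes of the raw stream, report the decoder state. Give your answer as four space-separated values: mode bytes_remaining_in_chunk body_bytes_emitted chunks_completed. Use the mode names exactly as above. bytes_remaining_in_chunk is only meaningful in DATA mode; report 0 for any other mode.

Byte 0 = '6': mode=SIZE remaining=0 emitted=0 chunks_done=0
Byte 1 = 0x0D: mode=SIZE_CR remaining=0 emitted=0 chunks_done=0
Byte 2 = 0x0A: mode=DATA remaining=6 emitted=0 chunks_done=0
Byte 3 = 'n': mode=DATA remaining=5 emitted=1 chunks_done=0
Byte 4 = '1': mode=DATA remaining=4 emitted=2 chunks_done=0
Byte 5 = 'h': mode=DATA remaining=3 emitted=3 chunks_done=0

Answer: DATA 3 3 0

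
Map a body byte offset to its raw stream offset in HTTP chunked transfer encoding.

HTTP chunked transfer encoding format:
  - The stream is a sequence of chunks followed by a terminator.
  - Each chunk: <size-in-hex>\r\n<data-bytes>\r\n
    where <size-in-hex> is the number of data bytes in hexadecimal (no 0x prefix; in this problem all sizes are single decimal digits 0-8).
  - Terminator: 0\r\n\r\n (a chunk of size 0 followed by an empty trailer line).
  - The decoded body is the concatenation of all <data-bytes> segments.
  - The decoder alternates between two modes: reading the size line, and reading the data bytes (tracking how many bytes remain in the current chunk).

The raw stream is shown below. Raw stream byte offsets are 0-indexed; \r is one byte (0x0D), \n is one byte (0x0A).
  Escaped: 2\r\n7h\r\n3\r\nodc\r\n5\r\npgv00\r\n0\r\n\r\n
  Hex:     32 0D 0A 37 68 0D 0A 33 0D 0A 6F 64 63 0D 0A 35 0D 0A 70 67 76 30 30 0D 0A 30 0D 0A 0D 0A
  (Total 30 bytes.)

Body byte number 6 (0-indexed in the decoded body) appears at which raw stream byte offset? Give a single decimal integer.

Answer: 19

Derivation:
Chunk 1: stream[0..1]='2' size=0x2=2, data at stream[3..5]='7h' -> body[0..2], body so far='7h'
Chunk 2: stream[7..8]='3' size=0x3=3, data at stream[10..13]='odc' -> body[2..5], body so far='7hodc'
Chunk 3: stream[15..16]='5' size=0x5=5, data at stream[18..23]='pgv00' -> body[5..10], body so far='7hodcpgv00'
Chunk 4: stream[25..26]='0' size=0 (terminator). Final body='7hodcpgv00' (10 bytes)
Body byte 6 at stream offset 19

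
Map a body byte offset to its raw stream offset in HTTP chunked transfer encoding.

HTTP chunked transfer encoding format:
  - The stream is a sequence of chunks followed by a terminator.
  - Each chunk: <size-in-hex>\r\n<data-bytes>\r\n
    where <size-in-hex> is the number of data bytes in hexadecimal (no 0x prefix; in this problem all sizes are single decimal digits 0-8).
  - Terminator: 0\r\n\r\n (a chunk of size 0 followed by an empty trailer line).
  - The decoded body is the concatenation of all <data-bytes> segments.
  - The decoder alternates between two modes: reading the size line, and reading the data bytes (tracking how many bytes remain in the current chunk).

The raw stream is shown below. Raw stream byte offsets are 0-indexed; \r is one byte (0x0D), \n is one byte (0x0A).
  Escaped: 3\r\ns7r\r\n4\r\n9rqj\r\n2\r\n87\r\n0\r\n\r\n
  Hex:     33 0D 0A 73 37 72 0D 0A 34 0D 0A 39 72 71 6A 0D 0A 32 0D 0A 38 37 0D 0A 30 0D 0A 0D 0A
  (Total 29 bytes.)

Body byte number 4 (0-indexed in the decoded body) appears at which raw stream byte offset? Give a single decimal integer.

Answer: 12

Derivation:
Chunk 1: stream[0..1]='3' size=0x3=3, data at stream[3..6]='s7r' -> body[0..3], body so far='s7r'
Chunk 2: stream[8..9]='4' size=0x4=4, data at stream[11..15]='9rqj' -> body[3..7], body so far='s7r9rqj'
Chunk 3: stream[17..18]='2' size=0x2=2, data at stream[20..22]='87' -> body[7..9], body so far='s7r9rqj87'
Chunk 4: stream[24..25]='0' size=0 (terminator). Final body='s7r9rqj87' (9 bytes)
Body byte 4 at stream offset 12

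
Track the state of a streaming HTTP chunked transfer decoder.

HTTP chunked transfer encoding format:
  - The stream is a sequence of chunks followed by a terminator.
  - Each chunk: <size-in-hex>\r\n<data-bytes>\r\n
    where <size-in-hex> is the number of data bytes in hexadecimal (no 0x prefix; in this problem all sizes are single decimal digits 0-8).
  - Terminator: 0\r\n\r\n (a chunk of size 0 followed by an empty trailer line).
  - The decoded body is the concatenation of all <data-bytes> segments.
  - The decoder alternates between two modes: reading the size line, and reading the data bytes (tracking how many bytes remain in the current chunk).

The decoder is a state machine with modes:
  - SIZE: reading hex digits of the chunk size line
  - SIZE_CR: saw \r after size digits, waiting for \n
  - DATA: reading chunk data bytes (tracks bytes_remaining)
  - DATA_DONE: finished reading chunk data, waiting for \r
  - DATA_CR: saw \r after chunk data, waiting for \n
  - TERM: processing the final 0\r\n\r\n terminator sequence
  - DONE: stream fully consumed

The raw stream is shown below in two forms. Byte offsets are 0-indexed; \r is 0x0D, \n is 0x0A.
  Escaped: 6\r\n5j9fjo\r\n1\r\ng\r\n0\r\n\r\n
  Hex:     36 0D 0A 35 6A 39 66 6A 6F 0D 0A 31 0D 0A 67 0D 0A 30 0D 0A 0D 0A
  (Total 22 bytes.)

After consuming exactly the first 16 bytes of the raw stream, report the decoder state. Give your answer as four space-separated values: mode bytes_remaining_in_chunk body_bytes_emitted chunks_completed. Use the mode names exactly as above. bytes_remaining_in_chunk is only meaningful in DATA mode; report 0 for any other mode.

Byte 0 = '6': mode=SIZE remaining=0 emitted=0 chunks_done=0
Byte 1 = 0x0D: mode=SIZE_CR remaining=0 emitted=0 chunks_done=0
Byte 2 = 0x0A: mode=DATA remaining=6 emitted=0 chunks_done=0
Byte 3 = '5': mode=DATA remaining=5 emitted=1 chunks_done=0
Byte 4 = 'j': mode=DATA remaining=4 emitted=2 chunks_done=0
Byte 5 = '9': mode=DATA remaining=3 emitted=3 chunks_done=0
Byte 6 = 'f': mode=DATA remaining=2 emitted=4 chunks_done=0
Byte 7 = 'j': mode=DATA remaining=1 emitted=5 chunks_done=0
Byte 8 = 'o': mode=DATA_DONE remaining=0 emitted=6 chunks_done=0
Byte 9 = 0x0D: mode=DATA_CR remaining=0 emitted=6 chunks_done=0
Byte 10 = 0x0A: mode=SIZE remaining=0 emitted=6 chunks_done=1
Byte 11 = '1': mode=SIZE remaining=0 emitted=6 chunks_done=1
Byte 12 = 0x0D: mode=SIZE_CR remaining=0 emitted=6 chunks_done=1
Byte 13 = 0x0A: mode=DATA remaining=1 emitted=6 chunks_done=1
Byte 14 = 'g': mode=DATA_DONE remaining=0 emitted=7 chunks_done=1
Byte 15 = 0x0D: mode=DATA_CR remaining=0 emitted=7 chunks_done=1

Answer: DATA_CR 0 7 1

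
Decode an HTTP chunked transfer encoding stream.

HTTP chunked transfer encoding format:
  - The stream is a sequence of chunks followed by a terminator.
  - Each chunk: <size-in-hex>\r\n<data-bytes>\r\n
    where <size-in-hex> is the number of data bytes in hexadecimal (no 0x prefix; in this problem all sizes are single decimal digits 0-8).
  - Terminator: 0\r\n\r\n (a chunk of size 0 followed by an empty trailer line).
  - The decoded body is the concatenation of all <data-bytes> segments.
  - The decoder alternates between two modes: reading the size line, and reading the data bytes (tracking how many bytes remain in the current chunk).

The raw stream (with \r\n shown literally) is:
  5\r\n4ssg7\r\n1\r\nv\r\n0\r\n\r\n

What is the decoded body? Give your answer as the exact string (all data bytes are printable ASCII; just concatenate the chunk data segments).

Chunk 1: stream[0..1]='5' size=0x5=5, data at stream[3..8]='4ssg7' -> body[0..5], body so far='4ssg7'
Chunk 2: stream[10..11]='1' size=0x1=1, data at stream[13..14]='v' -> body[5..6], body so far='4ssg7v'
Chunk 3: stream[16..17]='0' size=0 (terminator). Final body='4ssg7v' (6 bytes)

Answer: 4ssg7v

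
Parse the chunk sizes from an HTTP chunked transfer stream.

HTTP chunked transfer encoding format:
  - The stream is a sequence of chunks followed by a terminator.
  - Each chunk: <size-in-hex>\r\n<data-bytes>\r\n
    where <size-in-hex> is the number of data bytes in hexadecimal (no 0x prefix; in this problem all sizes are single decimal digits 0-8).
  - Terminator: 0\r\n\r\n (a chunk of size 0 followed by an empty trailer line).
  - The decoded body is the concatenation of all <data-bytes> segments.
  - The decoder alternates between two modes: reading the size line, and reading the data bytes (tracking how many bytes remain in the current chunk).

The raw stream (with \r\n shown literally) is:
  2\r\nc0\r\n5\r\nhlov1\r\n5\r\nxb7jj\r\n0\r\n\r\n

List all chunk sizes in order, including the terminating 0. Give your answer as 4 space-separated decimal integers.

Answer: 2 5 5 0

Derivation:
Chunk 1: stream[0..1]='2' size=0x2=2, data at stream[3..5]='c0' -> body[0..2], body so far='c0'
Chunk 2: stream[7..8]='5' size=0x5=5, data at stream[10..15]='hlov1' -> body[2..7], body so far='c0hlov1'
Chunk 3: stream[17..18]='5' size=0x5=5, data at stream[20..25]='xb7jj' -> body[7..12], body so far='c0hlov1xb7jj'
Chunk 4: stream[27..28]='0' size=0 (terminator). Final body='c0hlov1xb7jj' (12 bytes)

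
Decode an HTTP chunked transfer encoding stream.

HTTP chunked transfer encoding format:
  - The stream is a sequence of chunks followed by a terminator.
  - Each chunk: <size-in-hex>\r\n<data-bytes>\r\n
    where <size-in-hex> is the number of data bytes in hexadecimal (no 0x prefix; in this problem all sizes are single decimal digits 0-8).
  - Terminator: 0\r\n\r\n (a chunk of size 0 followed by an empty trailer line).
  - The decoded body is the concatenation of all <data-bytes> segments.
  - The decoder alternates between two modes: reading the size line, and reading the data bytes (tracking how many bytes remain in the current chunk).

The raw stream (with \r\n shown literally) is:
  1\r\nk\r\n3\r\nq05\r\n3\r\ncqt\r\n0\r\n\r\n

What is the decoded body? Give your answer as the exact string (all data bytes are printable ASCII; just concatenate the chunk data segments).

Chunk 1: stream[0..1]='1' size=0x1=1, data at stream[3..4]='k' -> body[0..1], body so far='k'
Chunk 2: stream[6..7]='3' size=0x3=3, data at stream[9..12]='q05' -> body[1..4], body so far='kq05'
Chunk 3: stream[14..15]='3' size=0x3=3, data at stream[17..20]='cqt' -> body[4..7], body so far='kq05cqt'
Chunk 4: stream[22..23]='0' size=0 (terminator). Final body='kq05cqt' (7 bytes)

Answer: kq05cqt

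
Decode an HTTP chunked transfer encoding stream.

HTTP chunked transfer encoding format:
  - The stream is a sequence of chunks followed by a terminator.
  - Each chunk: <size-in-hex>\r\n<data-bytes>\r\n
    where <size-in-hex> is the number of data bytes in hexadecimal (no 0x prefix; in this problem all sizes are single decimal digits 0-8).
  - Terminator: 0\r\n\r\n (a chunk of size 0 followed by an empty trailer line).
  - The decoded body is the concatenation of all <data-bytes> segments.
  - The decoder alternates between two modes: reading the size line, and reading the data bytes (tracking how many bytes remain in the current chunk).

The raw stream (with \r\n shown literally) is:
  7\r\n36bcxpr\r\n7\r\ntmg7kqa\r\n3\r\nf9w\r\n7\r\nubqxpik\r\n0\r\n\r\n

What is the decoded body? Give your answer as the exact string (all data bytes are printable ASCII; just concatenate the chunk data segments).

Chunk 1: stream[0..1]='7' size=0x7=7, data at stream[3..10]='36bcxpr' -> body[0..7], body so far='36bcxpr'
Chunk 2: stream[12..13]='7' size=0x7=7, data at stream[15..22]='tmg7kqa' -> body[7..14], body so far='36bcxprtmg7kqa'
Chunk 3: stream[24..25]='3' size=0x3=3, data at stream[27..30]='f9w' -> body[14..17], body so far='36bcxprtmg7kqaf9w'
Chunk 4: stream[32..33]='7' size=0x7=7, data at stream[35..42]='ubqxpik' -> body[17..24], body so far='36bcxprtmg7kqaf9wubqxpik'
Chunk 5: stream[44..45]='0' size=0 (terminator). Final body='36bcxprtmg7kqaf9wubqxpik' (24 bytes)

Answer: 36bcxprtmg7kqaf9wubqxpik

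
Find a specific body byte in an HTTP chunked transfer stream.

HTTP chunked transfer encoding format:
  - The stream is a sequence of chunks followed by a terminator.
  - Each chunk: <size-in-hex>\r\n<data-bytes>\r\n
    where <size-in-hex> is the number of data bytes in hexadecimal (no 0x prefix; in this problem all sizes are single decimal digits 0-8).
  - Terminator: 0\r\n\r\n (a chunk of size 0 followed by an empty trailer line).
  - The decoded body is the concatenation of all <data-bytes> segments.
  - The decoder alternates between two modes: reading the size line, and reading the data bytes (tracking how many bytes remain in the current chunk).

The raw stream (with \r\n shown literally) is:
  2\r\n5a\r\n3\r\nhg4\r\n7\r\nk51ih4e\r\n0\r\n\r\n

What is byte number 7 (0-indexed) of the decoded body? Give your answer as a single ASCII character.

Answer: 1

Derivation:
Chunk 1: stream[0..1]='2' size=0x2=2, data at stream[3..5]='5a' -> body[0..2], body so far='5a'
Chunk 2: stream[7..8]='3' size=0x3=3, data at stream[10..13]='hg4' -> body[2..5], body so far='5ahg4'
Chunk 3: stream[15..16]='7' size=0x7=7, data at stream[18..25]='k51ih4e' -> body[5..12], body so far='5ahg4k51ih4e'
Chunk 4: stream[27..28]='0' size=0 (terminator). Final body='5ahg4k51ih4e' (12 bytes)
Body byte 7 = '1'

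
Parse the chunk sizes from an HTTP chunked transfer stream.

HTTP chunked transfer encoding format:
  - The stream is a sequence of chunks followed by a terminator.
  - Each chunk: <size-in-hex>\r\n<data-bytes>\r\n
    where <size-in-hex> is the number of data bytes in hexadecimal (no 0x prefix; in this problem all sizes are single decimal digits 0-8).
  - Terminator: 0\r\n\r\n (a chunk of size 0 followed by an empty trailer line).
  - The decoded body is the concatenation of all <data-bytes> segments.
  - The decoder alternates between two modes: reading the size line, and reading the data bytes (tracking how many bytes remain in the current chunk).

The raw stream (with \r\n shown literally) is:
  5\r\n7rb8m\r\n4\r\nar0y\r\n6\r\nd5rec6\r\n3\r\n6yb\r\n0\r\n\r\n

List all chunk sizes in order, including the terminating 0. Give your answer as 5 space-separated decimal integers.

Answer: 5 4 6 3 0

Derivation:
Chunk 1: stream[0..1]='5' size=0x5=5, data at stream[3..8]='7rb8m' -> body[0..5], body so far='7rb8m'
Chunk 2: stream[10..11]='4' size=0x4=4, data at stream[13..17]='ar0y' -> body[5..9], body so far='7rb8mar0y'
Chunk 3: stream[19..20]='6' size=0x6=6, data at stream[22..28]='d5rec6' -> body[9..15], body so far='7rb8mar0yd5rec6'
Chunk 4: stream[30..31]='3' size=0x3=3, data at stream[33..36]='6yb' -> body[15..18], body so far='7rb8mar0yd5rec66yb'
Chunk 5: stream[38..39]='0' size=0 (terminator). Final body='7rb8mar0yd5rec66yb' (18 bytes)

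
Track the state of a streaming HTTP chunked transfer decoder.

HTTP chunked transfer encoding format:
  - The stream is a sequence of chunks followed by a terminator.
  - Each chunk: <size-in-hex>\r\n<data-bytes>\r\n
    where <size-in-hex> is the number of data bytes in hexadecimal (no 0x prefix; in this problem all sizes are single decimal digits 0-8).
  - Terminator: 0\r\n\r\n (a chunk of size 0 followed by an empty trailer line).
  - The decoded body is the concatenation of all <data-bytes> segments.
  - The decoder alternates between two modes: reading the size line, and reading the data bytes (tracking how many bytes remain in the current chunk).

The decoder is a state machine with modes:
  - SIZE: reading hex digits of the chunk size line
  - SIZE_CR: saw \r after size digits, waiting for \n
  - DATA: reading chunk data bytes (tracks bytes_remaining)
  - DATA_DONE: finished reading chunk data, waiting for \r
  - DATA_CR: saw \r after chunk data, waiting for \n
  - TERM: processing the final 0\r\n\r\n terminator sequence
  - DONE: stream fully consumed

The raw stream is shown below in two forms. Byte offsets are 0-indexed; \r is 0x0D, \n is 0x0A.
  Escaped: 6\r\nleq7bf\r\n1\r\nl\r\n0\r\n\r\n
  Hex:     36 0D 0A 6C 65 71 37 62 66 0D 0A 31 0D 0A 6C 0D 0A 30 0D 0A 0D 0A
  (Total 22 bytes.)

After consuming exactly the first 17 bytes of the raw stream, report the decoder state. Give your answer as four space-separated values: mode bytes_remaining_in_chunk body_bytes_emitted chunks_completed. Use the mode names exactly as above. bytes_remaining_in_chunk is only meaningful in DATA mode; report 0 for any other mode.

Byte 0 = '6': mode=SIZE remaining=0 emitted=0 chunks_done=0
Byte 1 = 0x0D: mode=SIZE_CR remaining=0 emitted=0 chunks_done=0
Byte 2 = 0x0A: mode=DATA remaining=6 emitted=0 chunks_done=0
Byte 3 = 'l': mode=DATA remaining=5 emitted=1 chunks_done=0
Byte 4 = 'e': mode=DATA remaining=4 emitted=2 chunks_done=0
Byte 5 = 'q': mode=DATA remaining=3 emitted=3 chunks_done=0
Byte 6 = '7': mode=DATA remaining=2 emitted=4 chunks_done=0
Byte 7 = 'b': mode=DATA remaining=1 emitted=5 chunks_done=0
Byte 8 = 'f': mode=DATA_DONE remaining=0 emitted=6 chunks_done=0
Byte 9 = 0x0D: mode=DATA_CR remaining=0 emitted=6 chunks_done=0
Byte 10 = 0x0A: mode=SIZE remaining=0 emitted=6 chunks_done=1
Byte 11 = '1': mode=SIZE remaining=0 emitted=6 chunks_done=1
Byte 12 = 0x0D: mode=SIZE_CR remaining=0 emitted=6 chunks_done=1
Byte 13 = 0x0A: mode=DATA remaining=1 emitted=6 chunks_done=1
Byte 14 = 'l': mode=DATA_DONE remaining=0 emitted=7 chunks_done=1
Byte 15 = 0x0D: mode=DATA_CR remaining=0 emitted=7 chunks_done=1
Byte 16 = 0x0A: mode=SIZE remaining=0 emitted=7 chunks_done=2

Answer: SIZE 0 7 2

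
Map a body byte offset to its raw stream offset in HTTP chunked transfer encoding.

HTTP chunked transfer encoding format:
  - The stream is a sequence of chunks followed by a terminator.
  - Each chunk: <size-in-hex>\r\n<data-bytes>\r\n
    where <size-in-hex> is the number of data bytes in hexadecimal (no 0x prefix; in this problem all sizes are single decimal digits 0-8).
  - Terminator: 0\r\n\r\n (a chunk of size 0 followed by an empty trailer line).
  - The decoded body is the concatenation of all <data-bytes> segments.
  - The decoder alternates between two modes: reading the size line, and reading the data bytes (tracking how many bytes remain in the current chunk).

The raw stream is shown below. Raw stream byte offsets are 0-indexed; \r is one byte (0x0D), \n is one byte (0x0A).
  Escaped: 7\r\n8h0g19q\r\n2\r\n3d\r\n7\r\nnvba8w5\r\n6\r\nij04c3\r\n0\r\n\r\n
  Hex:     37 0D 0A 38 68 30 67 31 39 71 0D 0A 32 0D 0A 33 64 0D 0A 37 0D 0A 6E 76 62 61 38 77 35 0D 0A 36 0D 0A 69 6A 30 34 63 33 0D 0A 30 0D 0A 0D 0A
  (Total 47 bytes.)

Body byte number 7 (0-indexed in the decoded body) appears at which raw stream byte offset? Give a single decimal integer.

Chunk 1: stream[0..1]='7' size=0x7=7, data at stream[3..10]='8h0g19q' -> body[0..7], body so far='8h0g19q'
Chunk 2: stream[12..13]='2' size=0x2=2, data at stream[15..17]='3d' -> body[7..9], body so far='8h0g19q3d'
Chunk 3: stream[19..20]='7' size=0x7=7, data at stream[22..29]='nvba8w5' -> body[9..16], body so far='8h0g19q3dnvba8w5'
Chunk 4: stream[31..32]='6' size=0x6=6, data at stream[34..40]='ij04c3' -> body[16..22], body so far='8h0g19q3dnvba8w5ij04c3'
Chunk 5: stream[42..43]='0' size=0 (terminator). Final body='8h0g19q3dnvba8w5ij04c3' (22 bytes)
Body byte 7 at stream offset 15

Answer: 15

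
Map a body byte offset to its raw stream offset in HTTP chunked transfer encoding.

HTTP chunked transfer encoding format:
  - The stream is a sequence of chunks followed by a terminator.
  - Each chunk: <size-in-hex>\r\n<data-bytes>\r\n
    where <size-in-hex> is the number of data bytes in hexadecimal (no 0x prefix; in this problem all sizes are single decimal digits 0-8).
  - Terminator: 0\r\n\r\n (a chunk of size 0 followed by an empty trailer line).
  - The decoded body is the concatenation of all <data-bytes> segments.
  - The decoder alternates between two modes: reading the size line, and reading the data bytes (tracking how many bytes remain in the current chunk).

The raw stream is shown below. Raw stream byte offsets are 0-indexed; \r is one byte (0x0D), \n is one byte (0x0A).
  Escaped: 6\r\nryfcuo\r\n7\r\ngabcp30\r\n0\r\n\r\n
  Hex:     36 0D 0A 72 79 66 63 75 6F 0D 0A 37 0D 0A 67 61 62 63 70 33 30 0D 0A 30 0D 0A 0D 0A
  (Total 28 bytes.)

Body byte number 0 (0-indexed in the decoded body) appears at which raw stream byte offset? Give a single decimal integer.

Answer: 3

Derivation:
Chunk 1: stream[0..1]='6' size=0x6=6, data at stream[3..9]='ryfcuo' -> body[0..6], body so far='ryfcuo'
Chunk 2: stream[11..12]='7' size=0x7=7, data at stream[14..21]='gabcp30' -> body[6..13], body so far='ryfcuogabcp30'
Chunk 3: stream[23..24]='0' size=0 (terminator). Final body='ryfcuogabcp30' (13 bytes)
Body byte 0 at stream offset 3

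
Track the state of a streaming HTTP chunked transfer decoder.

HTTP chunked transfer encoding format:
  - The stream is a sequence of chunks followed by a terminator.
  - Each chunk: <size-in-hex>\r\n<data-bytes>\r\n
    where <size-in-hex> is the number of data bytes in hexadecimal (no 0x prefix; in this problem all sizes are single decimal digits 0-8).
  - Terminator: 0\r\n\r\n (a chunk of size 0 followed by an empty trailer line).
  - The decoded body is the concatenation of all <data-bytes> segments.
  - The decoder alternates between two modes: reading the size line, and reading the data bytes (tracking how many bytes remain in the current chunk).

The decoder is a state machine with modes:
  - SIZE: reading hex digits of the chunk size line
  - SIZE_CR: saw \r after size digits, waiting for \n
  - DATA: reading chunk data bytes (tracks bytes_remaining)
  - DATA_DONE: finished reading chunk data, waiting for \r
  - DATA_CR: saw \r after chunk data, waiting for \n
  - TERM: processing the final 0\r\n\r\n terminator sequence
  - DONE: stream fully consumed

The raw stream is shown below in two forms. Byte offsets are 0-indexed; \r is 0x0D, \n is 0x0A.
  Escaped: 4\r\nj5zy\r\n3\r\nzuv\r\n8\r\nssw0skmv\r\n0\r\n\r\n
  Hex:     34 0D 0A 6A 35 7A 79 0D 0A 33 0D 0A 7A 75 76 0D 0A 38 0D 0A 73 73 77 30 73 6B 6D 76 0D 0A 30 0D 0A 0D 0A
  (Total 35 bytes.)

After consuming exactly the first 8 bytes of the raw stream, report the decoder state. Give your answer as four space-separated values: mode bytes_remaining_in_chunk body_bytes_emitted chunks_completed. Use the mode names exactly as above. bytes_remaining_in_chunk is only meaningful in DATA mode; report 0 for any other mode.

Answer: DATA_CR 0 4 0

Derivation:
Byte 0 = '4': mode=SIZE remaining=0 emitted=0 chunks_done=0
Byte 1 = 0x0D: mode=SIZE_CR remaining=0 emitted=0 chunks_done=0
Byte 2 = 0x0A: mode=DATA remaining=4 emitted=0 chunks_done=0
Byte 3 = 'j': mode=DATA remaining=3 emitted=1 chunks_done=0
Byte 4 = '5': mode=DATA remaining=2 emitted=2 chunks_done=0
Byte 5 = 'z': mode=DATA remaining=1 emitted=3 chunks_done=0
Byte 6 = 'y': mode=DATA_DONE remaining=0 emitted=4 chunks_done=0
Byte 7 = 0x0D: mode=DATA_CR remaining=0 emitted=4 chunks_done=0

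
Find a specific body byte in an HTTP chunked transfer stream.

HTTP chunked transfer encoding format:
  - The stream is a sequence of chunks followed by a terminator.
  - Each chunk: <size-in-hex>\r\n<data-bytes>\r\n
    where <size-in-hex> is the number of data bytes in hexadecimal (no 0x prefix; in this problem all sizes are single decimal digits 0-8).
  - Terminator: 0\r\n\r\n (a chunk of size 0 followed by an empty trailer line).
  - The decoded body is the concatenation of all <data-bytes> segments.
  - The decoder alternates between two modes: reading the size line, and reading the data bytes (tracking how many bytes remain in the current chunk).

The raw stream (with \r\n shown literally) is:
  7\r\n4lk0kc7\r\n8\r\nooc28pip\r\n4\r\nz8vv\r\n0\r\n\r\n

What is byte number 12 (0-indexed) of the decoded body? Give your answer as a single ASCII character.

Chunk 1: stream[0..1]='7' size=0x7=7, data at stream[3..10]='4lk0kc7' -> body[0..7], body so far='4lk0kc7'
Chunk 2: stream[12..13]='8' size=0x8=8, data at stream[15..23]='ooc28pip' -> body[7..15], body so far='4lk0kc7ooc28pip'
Chunk 3: stream[25..26]='4' size=0x4=4, data at stream[28..32]='z8vv' -> body[15..19], body so far='4lk0kc7ooc28pipz8vv'
Chunk 4: stream[34..35]='0' size=0 (terminator). Final body='4lk0kc7ooc28pipz8vv' (19 bytes)
Body byte 12 = 'p'

Answer: p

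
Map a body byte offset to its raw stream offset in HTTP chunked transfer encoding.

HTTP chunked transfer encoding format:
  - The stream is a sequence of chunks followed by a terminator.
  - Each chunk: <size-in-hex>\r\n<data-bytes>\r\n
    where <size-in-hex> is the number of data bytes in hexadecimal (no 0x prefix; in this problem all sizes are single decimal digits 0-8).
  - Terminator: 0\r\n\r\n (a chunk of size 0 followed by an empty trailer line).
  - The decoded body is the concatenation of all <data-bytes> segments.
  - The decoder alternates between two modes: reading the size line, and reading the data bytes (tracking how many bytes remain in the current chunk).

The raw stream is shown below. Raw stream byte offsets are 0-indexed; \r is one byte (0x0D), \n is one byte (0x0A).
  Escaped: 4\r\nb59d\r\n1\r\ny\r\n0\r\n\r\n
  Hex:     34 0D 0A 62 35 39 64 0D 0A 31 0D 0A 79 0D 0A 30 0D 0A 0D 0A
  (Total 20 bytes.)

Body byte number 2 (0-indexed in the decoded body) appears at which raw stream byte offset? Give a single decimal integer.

Chunk 1: stream[0..1]='4' size=0x4=4, data at stream[3..7]='b59d' -> body[0..4], body so far='b59d'
Chunk 2: stream[9..10]='1' size=0x1=1, data at stream[12..13]='y' -> body[4..5], body so far='b59dy'
Chunk 3: stream[15..16]='0' size=0 (terminator). Final body='b59dy' (5 bytes)
Body byte 2 at stream offset 5

Answer: 5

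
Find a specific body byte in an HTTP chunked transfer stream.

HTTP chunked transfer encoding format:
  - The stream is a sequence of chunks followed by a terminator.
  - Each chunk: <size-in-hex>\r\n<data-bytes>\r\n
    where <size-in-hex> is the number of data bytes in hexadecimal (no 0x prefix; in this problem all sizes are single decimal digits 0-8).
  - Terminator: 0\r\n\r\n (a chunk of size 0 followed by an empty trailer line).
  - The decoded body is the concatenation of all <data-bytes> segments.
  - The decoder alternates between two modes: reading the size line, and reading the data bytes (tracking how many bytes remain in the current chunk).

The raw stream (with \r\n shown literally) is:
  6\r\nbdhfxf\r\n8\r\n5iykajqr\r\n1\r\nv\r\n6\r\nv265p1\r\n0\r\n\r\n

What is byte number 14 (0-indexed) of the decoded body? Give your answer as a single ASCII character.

Chunk 1: stream[0..1]='6' size=0x6=6, data at stream[3..9]='bdhfxf' -> body[0..6], body so far='bdhfxf'
Chunk 2: stream[11..12]='8' size=0x8=8, data at stream[14..22]='5iykajqr' -> body[6..14], body so far='bdhfxf5iykajqr'
Chunk 3: stream[24..25]='1' size=0x1=1, data at stream[27..28]='v' -> body[14..15], body so far='bdhfxf5iykajqrv'
Chunk 4: stream[30..31]='6' size=0x6=6, data at stream[33..39]='v265p1' -> body[15..21], body so far='bdhfxf5iykajqrvv265p1'
Chunk 5: stream[41..42]='0' size=0 (terminator). Final body='bdhfxf5iykajqrvv265p1' (21 bytes)
Body byte 14 = 'v'

Answer: v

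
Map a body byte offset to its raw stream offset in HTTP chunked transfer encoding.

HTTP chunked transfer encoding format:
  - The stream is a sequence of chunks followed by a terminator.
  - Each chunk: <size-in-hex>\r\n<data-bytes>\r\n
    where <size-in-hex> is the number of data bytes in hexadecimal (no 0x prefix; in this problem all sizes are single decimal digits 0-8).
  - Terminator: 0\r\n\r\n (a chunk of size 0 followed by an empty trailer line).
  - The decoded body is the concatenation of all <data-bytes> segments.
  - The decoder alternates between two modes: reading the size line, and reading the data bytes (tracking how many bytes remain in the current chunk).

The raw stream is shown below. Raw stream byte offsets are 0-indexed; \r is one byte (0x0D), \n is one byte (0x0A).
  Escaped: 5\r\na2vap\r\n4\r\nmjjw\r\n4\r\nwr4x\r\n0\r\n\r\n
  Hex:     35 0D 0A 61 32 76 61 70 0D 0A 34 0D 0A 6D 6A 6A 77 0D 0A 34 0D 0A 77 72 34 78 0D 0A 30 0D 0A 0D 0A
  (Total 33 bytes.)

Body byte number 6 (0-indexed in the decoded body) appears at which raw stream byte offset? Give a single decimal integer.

Answer: 14

Derivation:
Chunk 1: stream[0..1]='5' size=0x5=5, data at stream[3..8]='a2vap' -> body[0..5], body so far='a2vap'
Chunk 2: stream[10..11]='4' size=0x4=4, data at stream[13..17]='mjjw' -> body[5..9], body so far='a2vapmjjw'
Chunk 3: stream[19..20]='4' size=0x4=4, data at stream[22..26]='wr4x' -> body[9..13], body so far='a2vapmjjwwr4x'
Chunk 4: stream[28..29]='0' size=0 (terminator). Final body='a2vapmjjwwr4x' (13 bytes)
Body byte 6 at stream offset 14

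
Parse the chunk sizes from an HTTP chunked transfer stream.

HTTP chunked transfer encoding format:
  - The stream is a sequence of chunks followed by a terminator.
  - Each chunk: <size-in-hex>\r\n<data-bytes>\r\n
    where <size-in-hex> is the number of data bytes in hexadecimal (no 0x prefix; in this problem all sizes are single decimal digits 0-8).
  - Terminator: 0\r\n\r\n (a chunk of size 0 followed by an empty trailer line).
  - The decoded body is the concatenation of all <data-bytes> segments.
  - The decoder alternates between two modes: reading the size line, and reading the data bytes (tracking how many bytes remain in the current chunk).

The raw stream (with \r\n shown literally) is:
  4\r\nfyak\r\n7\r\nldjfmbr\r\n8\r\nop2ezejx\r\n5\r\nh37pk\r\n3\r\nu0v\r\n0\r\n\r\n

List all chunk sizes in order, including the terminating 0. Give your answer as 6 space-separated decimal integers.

Answer: 4 7 8 5 3 0

Derivation:
Chunk 1: stream[0..1]='4' size=0x4=4, data at stream[3..7]='fyak' -> body[0..4], body so far='fyak'
Chunk 2: stream[9..10]='7' size=0x7=7, data at stream[12..19]='ldjfmbr' -> body[4..11], body so far='fyakldjfmbr'
Chunk 3: stream[21..22]='8' size=0x8=8, data at stream[24..32]='op2ezejx' -> body[11..19], body so far='fyakldjfmbrop2ezejx'
Chunk 4: stream[34..35]='5' size=0x5=5, data at stream[37..42]='h37pk' -> body[19..24], body so far='fyakldjfmbrop2ezejxh37pk'
Chunk 5: stream[44..45]='3' size=0x3=3, data at stream[47..50]='u0v' -> body[24..27], body so far='fyakldjfmbrop2ezejxh37pku0v'
Chunk 6: stream[52..53]='0' size=0 (terminator). Final body='fyakldjfmbrop2ezejxh37pku0v' (27 bytes)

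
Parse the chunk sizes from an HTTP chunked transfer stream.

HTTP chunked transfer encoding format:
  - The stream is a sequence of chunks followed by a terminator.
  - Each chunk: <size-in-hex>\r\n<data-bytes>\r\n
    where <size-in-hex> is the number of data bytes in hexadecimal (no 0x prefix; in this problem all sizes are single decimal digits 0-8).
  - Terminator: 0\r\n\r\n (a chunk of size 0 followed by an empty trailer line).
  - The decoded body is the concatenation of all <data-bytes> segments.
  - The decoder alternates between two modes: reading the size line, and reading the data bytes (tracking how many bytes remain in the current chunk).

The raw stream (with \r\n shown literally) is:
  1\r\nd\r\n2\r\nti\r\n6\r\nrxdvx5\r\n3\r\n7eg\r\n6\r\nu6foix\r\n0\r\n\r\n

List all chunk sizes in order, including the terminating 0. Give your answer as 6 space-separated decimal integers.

Answer: 1 2 6 3 6 0

Derivation:
Chunk 1: stream[0..1]='1' size=0x1=1, data at stream[3..4]='d' -> body[0..1], body so far='d'
Chunk 2: stream[6..7]='2' size=0x2=2, data at stream[9..11]='ti' -> body[1..3], body so far='dti'
Chunk 3: stream[13..14]='6' size=0x6=6, data at stream[16..22]='rxdvx5' -> body[3..9], body so far='dtirxdvx5'
Chunk 4: stream[24..25]='3' size=0x3=3, data at stream[27..30]='7eg' -> body[9..12], body so far='dtirxdvx57eg'
Chunk 5: stream[32..33]='6' size=0x6=6, data at stream[35..41]='u6foix' -> body[12..18], body so far='dtirxdvx57egu6foix'
Chunk 6: stream[43..44]='0' size=0 (terminator). Final body='dtirxdvx57egu6foix' (18 bytes)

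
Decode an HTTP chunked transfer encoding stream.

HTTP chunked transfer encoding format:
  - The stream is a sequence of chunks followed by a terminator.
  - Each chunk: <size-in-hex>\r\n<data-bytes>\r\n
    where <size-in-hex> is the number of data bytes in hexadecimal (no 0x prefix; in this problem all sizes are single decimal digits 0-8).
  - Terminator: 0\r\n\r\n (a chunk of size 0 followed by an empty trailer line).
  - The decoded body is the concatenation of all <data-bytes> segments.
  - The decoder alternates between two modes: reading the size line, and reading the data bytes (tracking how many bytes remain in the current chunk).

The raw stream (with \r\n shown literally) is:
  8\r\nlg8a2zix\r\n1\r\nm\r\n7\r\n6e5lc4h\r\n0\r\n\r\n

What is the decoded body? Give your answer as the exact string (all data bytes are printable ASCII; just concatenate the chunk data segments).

Chunk 1: stream[0..1]='8' size=0x8=8, data at stream[3..11]='lg8a2zix' -> body[0..8], body so far='lg8a2zix'
Chunk 2: stream[13..14]='1' size=0x1=1, data at stream[16..17]='m' -> body[8..9], body so far='lg8a2zixm'
Chunk 3: stream[19..20]='7' size=0x7=7, data at stream[22..29]='6e5lc4h' -> body[9..16], body so far='lg8a2zixm6e5lc4h'
Chunk 4: stream[31..32]='0' size=0 (terminator). Final body='lg8a2zixm6e5lc4h' (16 bytes)

Answer: lg8a2zixm6e5lc4h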